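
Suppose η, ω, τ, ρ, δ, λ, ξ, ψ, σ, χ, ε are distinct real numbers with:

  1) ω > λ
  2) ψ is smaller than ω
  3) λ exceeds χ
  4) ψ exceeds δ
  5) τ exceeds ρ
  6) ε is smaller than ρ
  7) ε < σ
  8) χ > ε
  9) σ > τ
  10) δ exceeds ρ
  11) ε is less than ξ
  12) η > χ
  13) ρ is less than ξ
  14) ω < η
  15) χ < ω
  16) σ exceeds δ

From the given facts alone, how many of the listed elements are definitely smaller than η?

7

The elements the relations force below η are ε, χ, ρ, λ, δ, ψ, ω — no chain reaches any other.
That is 7.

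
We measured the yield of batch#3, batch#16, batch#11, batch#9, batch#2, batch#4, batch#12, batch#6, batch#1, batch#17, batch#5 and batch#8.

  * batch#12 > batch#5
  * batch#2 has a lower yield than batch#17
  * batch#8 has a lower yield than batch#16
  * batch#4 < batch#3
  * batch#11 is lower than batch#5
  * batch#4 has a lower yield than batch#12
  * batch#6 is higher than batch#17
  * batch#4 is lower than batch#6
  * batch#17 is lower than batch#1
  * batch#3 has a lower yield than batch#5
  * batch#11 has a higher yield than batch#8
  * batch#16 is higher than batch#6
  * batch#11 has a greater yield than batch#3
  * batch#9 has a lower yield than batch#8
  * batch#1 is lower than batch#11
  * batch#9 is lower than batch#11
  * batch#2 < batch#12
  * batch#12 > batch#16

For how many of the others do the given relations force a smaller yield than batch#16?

From batch#16 the given relations immediately reach batch#6, batch#8.
From those, batch#9, batch#4, batch#17 — 5 in total.
From those, batch#2 — 6 in total.
No other element is forced below batch#16 by the given relations, so the count is 6.

6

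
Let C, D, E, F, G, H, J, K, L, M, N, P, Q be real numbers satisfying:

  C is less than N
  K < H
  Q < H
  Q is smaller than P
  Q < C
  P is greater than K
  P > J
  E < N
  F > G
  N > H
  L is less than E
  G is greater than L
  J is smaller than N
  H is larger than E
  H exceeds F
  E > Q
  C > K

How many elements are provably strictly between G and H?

1

The relations place G below H. An element lies strictly between them when it is forced above G and also forced below H.
Above G: {F, N}. Below H: {L, Q, K, F, E}.
Intersection: {F} — 1.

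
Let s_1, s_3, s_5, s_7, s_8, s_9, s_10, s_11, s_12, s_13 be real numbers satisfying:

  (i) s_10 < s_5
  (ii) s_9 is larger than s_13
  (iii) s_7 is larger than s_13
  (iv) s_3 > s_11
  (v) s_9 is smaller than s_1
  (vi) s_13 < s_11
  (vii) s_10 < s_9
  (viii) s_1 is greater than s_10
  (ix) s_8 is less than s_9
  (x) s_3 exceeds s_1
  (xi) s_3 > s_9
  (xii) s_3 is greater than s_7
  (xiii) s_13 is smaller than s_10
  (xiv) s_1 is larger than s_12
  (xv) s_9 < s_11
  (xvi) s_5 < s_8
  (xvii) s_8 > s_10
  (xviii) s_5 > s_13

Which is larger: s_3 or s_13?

Chaining the given relations: s_13 < s_10 < s_5 < s_8 < s_9 < s_1 < s_3.
So s_13 < s_3; s_3 is the larger of the two.

s_3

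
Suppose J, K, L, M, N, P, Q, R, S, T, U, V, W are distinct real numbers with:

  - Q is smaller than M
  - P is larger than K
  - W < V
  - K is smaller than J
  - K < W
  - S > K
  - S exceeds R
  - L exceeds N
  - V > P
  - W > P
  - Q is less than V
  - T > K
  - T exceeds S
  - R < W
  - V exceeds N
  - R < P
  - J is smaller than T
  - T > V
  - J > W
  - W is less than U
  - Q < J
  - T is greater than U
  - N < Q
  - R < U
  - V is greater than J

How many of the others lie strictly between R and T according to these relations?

6

The relations place R below T. An element lies strictly between them when it is forced above R and also forced below T.
Above R: {P, W, S, J, U, V}. Below T: {K, N, P, W, Q, S, J, U, V}.
Intersection: {P, W, S, J, U, V} — 6.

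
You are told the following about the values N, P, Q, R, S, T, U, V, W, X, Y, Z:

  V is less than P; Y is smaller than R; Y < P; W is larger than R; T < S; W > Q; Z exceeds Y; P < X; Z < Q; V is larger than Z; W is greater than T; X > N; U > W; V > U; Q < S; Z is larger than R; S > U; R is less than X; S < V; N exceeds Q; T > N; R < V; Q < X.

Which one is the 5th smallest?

Piecing the relations together gives one ordering: Y < R < Z < Q < N < T < W < U < S < V < P < X.
The 5th smallest is N.

N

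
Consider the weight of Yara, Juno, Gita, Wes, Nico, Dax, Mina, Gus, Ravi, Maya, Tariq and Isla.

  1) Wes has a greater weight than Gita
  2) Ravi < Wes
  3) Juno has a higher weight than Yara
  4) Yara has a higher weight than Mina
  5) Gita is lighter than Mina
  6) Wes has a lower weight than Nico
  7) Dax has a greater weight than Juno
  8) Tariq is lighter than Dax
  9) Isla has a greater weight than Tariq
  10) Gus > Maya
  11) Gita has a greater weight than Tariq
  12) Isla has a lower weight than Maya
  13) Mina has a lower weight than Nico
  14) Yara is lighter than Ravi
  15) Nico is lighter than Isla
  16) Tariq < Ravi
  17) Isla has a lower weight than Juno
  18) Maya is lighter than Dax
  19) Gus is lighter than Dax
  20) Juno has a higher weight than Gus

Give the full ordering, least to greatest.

The consecutive links are each given: Tariq < Gita; Gita < Mina; Mina < Yara; Yara < Ravi; Ravi < Wes; Wes < Nico; Nico < Isla; Isla < Maya; Maya < Gus; Gus < Juno; Juno < Dax.

Tariq < Gita < Mina < Yara < Ravi < Wes < Nico < Isla < Maya < Gus < Juno < Dax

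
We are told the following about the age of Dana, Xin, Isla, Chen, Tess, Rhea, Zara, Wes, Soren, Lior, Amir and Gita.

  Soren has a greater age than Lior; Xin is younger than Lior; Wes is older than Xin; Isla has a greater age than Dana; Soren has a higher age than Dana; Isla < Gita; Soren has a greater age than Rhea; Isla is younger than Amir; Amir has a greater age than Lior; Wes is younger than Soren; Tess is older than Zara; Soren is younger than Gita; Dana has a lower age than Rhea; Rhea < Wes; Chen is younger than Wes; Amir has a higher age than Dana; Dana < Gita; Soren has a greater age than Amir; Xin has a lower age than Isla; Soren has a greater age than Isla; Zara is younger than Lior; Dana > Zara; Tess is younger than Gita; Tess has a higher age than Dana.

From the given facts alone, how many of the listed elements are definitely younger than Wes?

5

Directly below Wes: Chen, Xin, Rhea.
One step further: Dana (4 so far).
One step further: Zara (5 so far).
No other element is forced below Wes by the given relations, so the count is 5.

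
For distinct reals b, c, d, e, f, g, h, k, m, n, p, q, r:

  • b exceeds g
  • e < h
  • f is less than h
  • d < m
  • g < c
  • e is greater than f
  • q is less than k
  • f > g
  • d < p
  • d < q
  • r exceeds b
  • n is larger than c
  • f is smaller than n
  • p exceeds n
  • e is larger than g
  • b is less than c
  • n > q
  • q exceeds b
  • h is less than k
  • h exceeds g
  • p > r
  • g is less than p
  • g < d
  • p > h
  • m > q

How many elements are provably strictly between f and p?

Chaining upward from f reaches: e, h, k, n.
Chaining downward from p reaches: g, b, d, c, q, r, e, h, n.
Strictly between f and p are those in both lists: e, h, n — 3 elements.

3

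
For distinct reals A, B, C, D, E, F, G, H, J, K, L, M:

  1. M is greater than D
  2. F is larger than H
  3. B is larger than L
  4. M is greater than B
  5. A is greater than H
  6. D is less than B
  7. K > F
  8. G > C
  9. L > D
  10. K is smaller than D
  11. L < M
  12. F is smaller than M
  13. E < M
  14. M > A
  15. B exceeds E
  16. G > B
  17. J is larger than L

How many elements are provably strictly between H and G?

5

The relations place H below G. An element lies strictly between them when it is forced above H and also forced below G.
Above H: {F, A, K, D, L, B, M, J}. Below G: {C, F, K, E, D, L, B}.
Intersection: {F, K, D, L, B} — 5.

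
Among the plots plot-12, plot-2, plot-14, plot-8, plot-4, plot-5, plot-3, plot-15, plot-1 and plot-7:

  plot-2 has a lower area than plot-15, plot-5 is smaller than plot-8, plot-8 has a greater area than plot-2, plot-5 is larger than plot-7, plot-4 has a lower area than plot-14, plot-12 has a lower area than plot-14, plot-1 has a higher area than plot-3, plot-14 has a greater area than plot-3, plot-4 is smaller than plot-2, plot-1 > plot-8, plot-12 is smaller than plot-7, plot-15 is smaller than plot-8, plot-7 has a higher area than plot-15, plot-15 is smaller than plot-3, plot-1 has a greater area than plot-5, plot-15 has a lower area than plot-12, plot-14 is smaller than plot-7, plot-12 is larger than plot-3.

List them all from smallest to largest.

plot-4 < plot-2 < plot-15 < plot-3 < plot-12 < plot-14 < plot-7 < plot-5 < plot-8 < plot-1

Each adjacent pair is fixed by a given relation: plot-4 < plot-2; plot-2 < plot-15; plot-15 < plot-3; plot-3 < plot-12; plot-12 < plot-14; plot-14 < plot-7; plot-7 < plot-5; plot-5 < plot-8; plot-8 < plot-1. Chaining them end to end gives the full order.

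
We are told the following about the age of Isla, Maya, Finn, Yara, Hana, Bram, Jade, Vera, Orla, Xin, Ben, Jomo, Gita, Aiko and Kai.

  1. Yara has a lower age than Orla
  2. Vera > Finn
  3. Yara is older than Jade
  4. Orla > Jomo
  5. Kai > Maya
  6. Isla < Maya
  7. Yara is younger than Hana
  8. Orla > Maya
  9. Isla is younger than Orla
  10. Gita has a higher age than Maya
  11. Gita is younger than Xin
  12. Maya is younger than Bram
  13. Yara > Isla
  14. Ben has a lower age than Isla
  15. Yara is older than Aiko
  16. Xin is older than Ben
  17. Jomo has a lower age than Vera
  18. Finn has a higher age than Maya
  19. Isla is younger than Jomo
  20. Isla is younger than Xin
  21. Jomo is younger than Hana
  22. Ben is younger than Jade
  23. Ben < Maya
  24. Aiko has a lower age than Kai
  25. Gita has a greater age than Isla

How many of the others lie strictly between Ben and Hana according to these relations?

4

Chaining upward from Ben reaches: Isla, Jade, Maya, Jomo, Gita, Yara, Bram, Orla, Finn, Xin, Kai, Vera.
Chaining downward from Hana reaches: Aiko, Isla, Jade, Jomo, Yara.
Strictly between Ben and Hana are those in both lists: Isla, Jade, Jomo, Yara — 4 elements.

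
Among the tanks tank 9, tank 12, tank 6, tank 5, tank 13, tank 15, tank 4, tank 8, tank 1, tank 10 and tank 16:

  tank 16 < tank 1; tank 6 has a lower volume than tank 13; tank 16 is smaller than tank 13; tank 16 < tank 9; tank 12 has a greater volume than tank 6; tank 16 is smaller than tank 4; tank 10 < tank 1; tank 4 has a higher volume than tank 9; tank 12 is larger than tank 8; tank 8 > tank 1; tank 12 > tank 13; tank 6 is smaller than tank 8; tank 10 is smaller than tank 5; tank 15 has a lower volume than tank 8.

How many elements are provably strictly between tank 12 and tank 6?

Chaining upward from tank 6 reaches: tank 13, tank 8.
Chaining downward from tank 12 reaches: tank 10, tank 15, tank 16, tank 1, tank 13, tank 8.
Strictly between tank 6 and tank 12 are those in both lists: tank 13, tank 8 — 2 elements.

2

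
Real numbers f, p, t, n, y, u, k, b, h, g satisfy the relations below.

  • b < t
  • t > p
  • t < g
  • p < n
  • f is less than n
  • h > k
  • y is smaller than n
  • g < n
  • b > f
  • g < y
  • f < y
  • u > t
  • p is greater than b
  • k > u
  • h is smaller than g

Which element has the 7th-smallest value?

h

The consecutive relations fix a unique order: f < b < p < t < u < k < h < g < y < n.
Counting 7 from the smallest end gives h.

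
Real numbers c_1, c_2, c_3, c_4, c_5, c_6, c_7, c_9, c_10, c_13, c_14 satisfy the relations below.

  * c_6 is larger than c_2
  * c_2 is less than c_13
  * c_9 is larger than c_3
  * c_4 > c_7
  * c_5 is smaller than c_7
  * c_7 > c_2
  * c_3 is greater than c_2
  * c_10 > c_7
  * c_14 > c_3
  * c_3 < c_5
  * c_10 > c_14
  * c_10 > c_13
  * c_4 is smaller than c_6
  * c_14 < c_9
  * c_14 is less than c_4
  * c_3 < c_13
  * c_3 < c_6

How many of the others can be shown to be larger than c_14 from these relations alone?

Directly above c_14: c_4, c_9, c_10.
One step further: c_6 (4 so far).
No other element is forced above c_14 by the given relations, so the count is 4.

4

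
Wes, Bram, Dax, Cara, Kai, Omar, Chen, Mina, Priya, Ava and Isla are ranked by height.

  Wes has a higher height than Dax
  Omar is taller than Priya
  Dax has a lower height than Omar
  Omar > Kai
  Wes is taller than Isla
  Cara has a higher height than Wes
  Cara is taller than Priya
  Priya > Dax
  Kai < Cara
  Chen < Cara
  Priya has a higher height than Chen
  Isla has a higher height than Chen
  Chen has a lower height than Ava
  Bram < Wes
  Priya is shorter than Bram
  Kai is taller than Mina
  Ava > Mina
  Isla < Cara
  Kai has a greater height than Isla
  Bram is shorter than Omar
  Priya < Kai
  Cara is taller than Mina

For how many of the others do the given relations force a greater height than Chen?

Directly above Chen: Isla, Priya, Ava, Cara.
One step further: Bram, Kai, Omar, Wes (8 so far).
Nothing else is reachable above Chen; 8 in all.

8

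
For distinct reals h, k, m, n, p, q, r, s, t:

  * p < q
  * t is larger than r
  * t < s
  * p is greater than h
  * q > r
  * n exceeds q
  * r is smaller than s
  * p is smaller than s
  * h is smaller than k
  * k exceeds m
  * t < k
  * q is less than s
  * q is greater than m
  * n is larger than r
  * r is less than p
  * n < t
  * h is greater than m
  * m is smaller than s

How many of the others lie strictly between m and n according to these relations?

Chaining upward from m reaches: h, p, q, t, s, k.
Chaining downward from n reaches: r, h, p, q.
Strictly between m and n are those in both lists: h, p, q — 3 elements.

3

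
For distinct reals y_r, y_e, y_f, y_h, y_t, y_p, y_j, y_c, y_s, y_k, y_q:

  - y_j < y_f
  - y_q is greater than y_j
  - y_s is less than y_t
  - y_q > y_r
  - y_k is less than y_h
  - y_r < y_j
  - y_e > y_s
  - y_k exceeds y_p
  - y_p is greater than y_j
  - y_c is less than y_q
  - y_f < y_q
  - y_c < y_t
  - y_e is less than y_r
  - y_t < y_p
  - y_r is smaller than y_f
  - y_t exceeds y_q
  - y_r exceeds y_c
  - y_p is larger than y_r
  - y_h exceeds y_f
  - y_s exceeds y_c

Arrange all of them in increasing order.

y_c < y_s < y_e < y_r < y_j < y_f < y_q < y_t < y_p < y_k < y_h

Nothing is placed below y_c, so it is least; from there y_c < y_s; y_s < y_e; y_e < y_r; y_r < y_j; y_j < y_f; y_f < y_q; y_q < y_t; y_t < y_p; y_p < y_k; y_k < y_h, each given directly.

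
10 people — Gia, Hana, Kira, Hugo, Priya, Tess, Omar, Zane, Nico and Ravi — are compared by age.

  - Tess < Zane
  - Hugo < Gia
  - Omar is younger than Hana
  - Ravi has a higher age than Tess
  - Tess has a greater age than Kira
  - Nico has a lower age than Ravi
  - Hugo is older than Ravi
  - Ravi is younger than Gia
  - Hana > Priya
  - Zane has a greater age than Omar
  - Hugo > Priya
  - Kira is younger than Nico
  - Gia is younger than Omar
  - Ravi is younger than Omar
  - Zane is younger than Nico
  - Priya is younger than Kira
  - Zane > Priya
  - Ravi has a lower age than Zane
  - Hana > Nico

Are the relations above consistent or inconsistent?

inconsistent

We have Nico < Ravi stated directly, yet also Ravi < Hugo < Gia < Omar < Zane < Nico by chaining the others — so Ravi < Nico. Contradiction.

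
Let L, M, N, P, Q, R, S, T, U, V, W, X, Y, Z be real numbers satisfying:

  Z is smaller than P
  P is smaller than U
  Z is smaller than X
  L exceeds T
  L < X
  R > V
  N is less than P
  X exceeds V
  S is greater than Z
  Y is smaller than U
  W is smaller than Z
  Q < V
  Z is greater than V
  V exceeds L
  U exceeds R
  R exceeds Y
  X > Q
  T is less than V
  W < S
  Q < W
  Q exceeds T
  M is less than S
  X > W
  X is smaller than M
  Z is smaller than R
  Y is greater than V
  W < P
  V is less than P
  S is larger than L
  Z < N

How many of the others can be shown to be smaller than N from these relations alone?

6

Directly below N: Z.
One step further: W, V (3 so far).
One step further: T, Q, L (6 so far).
No other element is forced below N by the given relations, so the count is 6.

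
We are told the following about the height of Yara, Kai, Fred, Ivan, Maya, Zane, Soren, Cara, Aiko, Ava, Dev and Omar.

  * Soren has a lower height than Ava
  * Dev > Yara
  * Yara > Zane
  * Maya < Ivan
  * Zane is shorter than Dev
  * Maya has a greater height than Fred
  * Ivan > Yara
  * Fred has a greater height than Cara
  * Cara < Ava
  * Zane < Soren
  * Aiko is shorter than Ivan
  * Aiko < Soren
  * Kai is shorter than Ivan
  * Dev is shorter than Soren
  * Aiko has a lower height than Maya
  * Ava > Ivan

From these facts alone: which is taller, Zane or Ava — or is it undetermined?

Zane < Yara < Dev < Soren < Ava, by transitivity through Yara, Dev, Soren.
So Ava is taller.

Ava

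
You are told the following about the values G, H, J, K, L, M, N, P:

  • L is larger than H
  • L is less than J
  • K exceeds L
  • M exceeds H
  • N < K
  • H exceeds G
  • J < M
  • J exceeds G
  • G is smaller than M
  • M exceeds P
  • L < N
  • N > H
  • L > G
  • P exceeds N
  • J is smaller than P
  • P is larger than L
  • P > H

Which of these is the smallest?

H is not least since G < H; L is not least since H < L; J is not least since G < J; N is not least since L < N; P is not least since H < P; K is not least since N < K; M is not least since G < M.
Only G has nothing below it, so G is the smallest.

G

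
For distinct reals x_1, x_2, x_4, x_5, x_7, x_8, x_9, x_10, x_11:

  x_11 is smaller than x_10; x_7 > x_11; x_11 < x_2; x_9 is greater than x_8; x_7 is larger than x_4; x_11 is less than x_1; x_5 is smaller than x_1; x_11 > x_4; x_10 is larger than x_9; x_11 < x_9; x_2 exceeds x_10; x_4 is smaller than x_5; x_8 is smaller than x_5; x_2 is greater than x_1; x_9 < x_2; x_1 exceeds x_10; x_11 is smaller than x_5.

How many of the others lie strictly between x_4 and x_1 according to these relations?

4

Chaining upward from x_4 reaches: x_11, x_9, x_5, x_10, x_2, x_7.
Chaining downward from x_1 reaches: x_8, x_11, x_9, x_5, x_10.
Strictly between x_4 and x_1 are those in both lists: x_11, x_9, x_5, x_10 — 4 elements.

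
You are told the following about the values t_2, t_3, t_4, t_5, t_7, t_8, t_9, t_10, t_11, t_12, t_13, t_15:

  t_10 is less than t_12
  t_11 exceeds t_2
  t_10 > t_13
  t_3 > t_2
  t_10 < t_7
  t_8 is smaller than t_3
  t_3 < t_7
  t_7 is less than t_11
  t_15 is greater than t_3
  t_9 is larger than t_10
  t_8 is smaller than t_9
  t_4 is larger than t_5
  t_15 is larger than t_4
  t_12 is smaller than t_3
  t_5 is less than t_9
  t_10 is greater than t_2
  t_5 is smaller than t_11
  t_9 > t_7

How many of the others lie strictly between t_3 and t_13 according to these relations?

Chaining upward from t_13 reaches: t_10, t_12, t_15, t_7, t_11, t_9.
Chaining downward from t_3 reaches: t_2, t_10, t_12, t_8.
Strictly between t_13 and t_3 are those in both lists: t_10, t_12 — 2 elements.

2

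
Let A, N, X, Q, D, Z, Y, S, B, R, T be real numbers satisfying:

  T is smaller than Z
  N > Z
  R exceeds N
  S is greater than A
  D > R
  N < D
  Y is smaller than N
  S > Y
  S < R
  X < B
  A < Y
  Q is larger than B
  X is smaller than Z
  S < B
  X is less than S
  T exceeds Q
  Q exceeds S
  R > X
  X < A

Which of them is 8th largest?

S

Piecing the relations together gives one ordering: X < A < Y < S < B < Q < T < Z < N < R < D.
Counting 8 from the largest end gives S.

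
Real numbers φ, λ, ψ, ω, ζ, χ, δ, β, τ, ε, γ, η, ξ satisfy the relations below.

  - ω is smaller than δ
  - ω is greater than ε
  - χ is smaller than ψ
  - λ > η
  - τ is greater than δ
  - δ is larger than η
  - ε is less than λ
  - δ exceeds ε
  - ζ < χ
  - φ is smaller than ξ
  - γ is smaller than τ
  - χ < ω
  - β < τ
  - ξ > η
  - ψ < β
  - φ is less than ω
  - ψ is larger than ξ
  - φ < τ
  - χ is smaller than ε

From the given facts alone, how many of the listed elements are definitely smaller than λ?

4

From λ the given relations immediately reach η, ε.
From those, χ — 3 in total.
From those, ζ — 4 in total.
No other element is forced below λ by the given relations, so the count is 4.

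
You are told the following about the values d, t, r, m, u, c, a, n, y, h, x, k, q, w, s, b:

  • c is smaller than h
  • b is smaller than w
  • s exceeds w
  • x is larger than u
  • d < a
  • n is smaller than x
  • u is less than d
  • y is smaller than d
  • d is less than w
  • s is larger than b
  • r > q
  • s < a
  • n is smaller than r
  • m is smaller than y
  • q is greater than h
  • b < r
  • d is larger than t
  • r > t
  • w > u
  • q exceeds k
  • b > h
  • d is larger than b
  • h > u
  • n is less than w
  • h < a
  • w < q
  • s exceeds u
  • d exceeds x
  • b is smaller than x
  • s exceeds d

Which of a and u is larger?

a

Link the given pairs in sequence: u < h; h < b; b < x; x < d; d < w; w < s; s < a.
Together: u < h < b < x < d < w < s < a.
So u < a; a is the larger of the two.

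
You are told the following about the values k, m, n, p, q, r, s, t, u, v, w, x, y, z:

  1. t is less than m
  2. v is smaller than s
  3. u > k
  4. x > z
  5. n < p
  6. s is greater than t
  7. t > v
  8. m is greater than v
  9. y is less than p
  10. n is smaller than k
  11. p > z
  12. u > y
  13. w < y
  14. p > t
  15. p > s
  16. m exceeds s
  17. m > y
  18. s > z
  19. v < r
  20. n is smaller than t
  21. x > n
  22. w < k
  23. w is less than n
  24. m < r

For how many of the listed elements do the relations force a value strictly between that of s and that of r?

1

The relations place s below r. An element lies strictly between them when it is forced above s and also forced below r.
Above s: {p, m}. Below r: {w, n, v, y, t, z, m}.
Intersection: {m} — 1.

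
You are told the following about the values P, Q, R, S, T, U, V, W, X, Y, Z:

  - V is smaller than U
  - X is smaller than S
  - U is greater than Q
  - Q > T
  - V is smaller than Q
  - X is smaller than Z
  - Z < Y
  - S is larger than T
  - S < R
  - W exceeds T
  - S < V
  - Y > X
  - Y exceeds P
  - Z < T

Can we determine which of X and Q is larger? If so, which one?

X < Z and Z < T give X < T.
With T < S: X < Z < T < S.
Then S < V extends the chain to V.
With V < Q: X < Z < T < S < V < Q.
So Q is larger.

Q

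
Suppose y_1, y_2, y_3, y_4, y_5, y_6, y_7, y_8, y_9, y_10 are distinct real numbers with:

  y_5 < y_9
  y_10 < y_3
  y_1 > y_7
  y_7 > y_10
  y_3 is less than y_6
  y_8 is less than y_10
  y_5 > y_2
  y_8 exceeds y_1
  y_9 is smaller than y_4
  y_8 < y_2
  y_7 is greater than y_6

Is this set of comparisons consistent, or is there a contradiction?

Chaining the given relations yields y_10 < y_3 < y_6 < y_7 < y_1 < y_8, so y_10 < y_8. But one relation states y_8 < y_10. These cannot both hold.

inconsistent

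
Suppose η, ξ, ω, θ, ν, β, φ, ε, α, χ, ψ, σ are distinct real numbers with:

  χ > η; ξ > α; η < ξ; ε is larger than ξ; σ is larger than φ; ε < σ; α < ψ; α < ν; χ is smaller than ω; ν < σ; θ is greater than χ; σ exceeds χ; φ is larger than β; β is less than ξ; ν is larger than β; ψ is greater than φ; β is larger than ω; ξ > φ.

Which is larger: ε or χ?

ε

χ < ω and ω < β give χ < β.
Then β < φ extends the chain to φ.
With φ < ξ: χ < ω < β < φ < ξ.
Then ξ < ε extends the chain to ε.
So χ < ε; ε is the larger of the two.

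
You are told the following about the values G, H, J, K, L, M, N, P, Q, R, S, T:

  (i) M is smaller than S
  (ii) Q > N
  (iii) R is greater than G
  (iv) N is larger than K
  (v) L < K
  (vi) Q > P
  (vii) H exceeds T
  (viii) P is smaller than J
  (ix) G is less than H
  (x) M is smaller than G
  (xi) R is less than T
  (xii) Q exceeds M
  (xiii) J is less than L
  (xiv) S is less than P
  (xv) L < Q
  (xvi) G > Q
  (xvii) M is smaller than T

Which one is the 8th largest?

Chaining the given pairs: M < S < P < J < L < K < N < Q < G < R < T < H.
Counting 8 from the largest end gives L.

L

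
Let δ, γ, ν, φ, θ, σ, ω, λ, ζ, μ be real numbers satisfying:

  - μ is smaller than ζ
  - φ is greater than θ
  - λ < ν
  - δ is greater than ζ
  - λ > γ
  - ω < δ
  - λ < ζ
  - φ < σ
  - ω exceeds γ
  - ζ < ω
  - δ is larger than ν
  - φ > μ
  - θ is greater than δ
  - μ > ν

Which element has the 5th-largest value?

The consecutive relations fix a unique order: γ < λ < ν < μ < ζ < ω < δ < θ < φ < σ.
The 5th largest is ω.

ω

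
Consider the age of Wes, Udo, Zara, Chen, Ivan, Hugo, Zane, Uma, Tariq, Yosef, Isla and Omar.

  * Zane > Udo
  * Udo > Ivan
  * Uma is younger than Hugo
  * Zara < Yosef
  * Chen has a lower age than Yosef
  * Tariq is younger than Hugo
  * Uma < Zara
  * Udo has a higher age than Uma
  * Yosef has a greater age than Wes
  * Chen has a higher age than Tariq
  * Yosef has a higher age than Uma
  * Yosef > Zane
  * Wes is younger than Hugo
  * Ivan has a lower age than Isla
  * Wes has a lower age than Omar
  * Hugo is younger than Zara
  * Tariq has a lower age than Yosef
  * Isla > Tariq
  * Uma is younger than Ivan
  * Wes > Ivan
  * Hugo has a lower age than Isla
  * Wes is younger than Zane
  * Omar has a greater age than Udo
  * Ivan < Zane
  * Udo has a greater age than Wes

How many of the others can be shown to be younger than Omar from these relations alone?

From Omar the given relations immediately reach Wes, Udo.
From those, Uma, Ivan — 4 in total.
Nothing else is reachable below Omar; 4 in all.

4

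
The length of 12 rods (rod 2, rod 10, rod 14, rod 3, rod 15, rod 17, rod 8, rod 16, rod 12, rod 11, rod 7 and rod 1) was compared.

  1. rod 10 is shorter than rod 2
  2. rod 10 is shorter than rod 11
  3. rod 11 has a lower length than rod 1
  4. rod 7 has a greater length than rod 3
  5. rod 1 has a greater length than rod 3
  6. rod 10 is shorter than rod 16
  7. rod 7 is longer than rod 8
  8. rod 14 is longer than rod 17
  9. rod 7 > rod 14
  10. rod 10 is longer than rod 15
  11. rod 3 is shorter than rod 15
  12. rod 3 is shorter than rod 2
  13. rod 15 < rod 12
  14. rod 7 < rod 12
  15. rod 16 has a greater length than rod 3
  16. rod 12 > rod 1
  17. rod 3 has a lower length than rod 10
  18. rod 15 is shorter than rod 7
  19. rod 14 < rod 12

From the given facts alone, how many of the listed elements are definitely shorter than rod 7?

The elements the relations force below rod 7 are rod 3, rod 17, rod 14, rod 8, rod 15 — no chain reaches any other.
That is 5.

5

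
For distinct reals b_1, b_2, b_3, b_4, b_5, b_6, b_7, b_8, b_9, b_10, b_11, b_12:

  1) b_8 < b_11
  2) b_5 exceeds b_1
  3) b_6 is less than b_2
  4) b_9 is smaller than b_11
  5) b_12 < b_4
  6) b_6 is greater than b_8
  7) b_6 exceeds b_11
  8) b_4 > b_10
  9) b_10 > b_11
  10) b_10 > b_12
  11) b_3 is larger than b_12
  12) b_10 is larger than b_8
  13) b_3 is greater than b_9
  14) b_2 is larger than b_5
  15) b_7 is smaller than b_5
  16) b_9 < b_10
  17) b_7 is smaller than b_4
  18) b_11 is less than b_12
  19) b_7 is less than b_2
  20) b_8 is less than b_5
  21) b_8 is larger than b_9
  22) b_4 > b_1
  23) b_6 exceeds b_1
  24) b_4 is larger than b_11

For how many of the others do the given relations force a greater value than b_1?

4

The elements the relations force above b_1 are b_6, b_4, b_5, b_2 — no chain reaches any other.
That is 4.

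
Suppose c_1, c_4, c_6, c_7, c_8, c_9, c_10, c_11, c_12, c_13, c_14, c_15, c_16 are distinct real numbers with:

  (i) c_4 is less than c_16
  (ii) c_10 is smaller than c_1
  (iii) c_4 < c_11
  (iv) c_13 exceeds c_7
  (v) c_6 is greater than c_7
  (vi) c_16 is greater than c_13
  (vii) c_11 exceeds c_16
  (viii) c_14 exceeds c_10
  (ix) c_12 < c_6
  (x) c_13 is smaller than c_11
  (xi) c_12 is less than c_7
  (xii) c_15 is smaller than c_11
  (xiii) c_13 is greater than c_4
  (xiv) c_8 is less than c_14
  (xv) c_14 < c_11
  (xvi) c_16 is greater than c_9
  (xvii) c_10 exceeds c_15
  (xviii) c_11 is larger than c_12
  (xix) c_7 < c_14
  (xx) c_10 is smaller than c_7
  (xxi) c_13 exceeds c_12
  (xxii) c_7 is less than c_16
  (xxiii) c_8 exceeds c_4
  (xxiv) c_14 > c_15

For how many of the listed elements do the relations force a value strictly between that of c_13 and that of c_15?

The relations place c_15 below c_13. An element lies strictly between them when it is forced above c_15 and also forced below c_13.
Above c_15: {c_10, c_7, c_6, c_14, c_16, c_11, c_1}. Below c_13: {c_4, c_10, c_12, c_7}.
Intersection: {c_10, c_7} — 2.

2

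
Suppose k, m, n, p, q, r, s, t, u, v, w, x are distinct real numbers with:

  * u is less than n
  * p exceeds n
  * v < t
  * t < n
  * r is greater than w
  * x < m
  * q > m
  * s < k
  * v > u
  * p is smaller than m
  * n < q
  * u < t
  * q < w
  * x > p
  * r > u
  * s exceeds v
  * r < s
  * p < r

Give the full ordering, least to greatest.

u < v < t < n < p < x < m < q < w < r < s < k

Each adjacent pair is fixed by a given relation: u < v; v < t; t < n; n < p; p < x; x < m; m < q; q < w; w < r; r < s; s < k. Chaining them end to end gives the full order.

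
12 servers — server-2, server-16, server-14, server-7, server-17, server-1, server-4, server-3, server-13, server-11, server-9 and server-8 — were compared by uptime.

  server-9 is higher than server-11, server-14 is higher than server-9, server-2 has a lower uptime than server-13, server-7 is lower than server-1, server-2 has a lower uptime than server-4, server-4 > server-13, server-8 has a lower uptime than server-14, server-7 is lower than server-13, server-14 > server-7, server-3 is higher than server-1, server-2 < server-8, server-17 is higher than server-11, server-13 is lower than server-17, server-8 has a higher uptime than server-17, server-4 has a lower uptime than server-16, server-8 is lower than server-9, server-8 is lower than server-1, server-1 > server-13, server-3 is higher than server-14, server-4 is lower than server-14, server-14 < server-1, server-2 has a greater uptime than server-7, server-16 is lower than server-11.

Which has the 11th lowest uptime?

server-1

The consecutive relations fix a unique order: server-7 < server-2 < server-13 < server-4 < server-16 < server-11 < server-17 < server-8 < server-9 < server-14 < server-1 < server-3.
The 11th smallest is server-1.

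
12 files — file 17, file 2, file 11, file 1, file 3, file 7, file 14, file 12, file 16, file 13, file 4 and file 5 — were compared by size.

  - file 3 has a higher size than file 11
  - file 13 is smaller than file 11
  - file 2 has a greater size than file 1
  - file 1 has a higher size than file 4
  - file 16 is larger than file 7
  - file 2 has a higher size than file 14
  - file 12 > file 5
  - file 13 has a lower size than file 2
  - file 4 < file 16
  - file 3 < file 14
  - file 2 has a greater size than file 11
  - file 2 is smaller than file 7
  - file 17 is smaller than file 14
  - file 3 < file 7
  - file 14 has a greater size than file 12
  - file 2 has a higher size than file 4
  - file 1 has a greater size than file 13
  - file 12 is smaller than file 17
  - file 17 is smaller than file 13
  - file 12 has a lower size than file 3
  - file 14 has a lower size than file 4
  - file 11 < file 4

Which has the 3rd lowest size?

Chaining the given pairs: file 5 < file 12 < file 17 < file 13 < file 11 < file 3 < file 14 < file 4 < file 1 < file 2 < file 7 < file 16.
Counting 3 from the smallest end gives file 17.

file 17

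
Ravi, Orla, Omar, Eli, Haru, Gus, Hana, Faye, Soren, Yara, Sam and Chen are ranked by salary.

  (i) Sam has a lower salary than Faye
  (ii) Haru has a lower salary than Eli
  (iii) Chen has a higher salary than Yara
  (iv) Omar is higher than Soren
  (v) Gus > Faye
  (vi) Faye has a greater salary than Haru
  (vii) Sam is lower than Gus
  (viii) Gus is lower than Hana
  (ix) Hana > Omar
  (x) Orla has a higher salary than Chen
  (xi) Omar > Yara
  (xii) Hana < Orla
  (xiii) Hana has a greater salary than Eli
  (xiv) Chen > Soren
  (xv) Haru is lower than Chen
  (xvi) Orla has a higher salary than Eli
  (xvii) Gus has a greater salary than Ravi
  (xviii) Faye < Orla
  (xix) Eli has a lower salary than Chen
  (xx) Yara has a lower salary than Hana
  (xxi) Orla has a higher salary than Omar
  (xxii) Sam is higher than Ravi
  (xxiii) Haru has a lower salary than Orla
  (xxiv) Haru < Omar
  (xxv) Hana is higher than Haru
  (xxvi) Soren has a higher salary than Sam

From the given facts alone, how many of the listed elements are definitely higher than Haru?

Directly above Haru: Eli, Faye, Omar, Hana, Chen, Orla.
One step further: Gus (7 so far).
No other element is forced above Haru by the given relations, so the count is 7.

7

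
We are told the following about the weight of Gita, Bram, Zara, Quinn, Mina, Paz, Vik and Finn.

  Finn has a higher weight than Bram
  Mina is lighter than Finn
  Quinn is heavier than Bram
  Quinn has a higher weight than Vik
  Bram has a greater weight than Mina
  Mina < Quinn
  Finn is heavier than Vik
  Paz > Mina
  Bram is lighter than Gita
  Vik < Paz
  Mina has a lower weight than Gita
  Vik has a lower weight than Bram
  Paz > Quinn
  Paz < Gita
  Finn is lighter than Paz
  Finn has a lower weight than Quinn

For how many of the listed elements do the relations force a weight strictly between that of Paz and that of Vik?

3

The relations place Vik below Paz. An element lies strictly between them when it is forced above Vik and also forced below Paz.
Above Vik: {Bram, Finn, Quinn, Gita}. Below Paz: {Mina, Bram, Finn, Quinn}.
Intersection: {Bram, Finn, Quinn} — 3.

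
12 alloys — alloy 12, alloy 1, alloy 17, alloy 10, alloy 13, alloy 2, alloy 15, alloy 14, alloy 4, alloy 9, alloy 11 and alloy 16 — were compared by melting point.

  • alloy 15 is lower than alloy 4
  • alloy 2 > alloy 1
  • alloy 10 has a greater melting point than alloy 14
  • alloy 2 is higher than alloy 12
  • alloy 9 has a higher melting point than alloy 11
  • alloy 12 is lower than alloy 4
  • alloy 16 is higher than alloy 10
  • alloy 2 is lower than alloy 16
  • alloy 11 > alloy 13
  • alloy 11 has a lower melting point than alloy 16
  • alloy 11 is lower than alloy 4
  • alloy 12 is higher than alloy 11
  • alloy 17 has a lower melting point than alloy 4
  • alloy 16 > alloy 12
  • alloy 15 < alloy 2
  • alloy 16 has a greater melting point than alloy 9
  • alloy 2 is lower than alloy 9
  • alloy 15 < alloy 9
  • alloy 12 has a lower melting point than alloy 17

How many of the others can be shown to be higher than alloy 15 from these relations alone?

The elements the relations force above alloy 15 are alloy 2, alloy 9, alloy 16, alloy 4 — no chain reaches any other.
That is 4.

4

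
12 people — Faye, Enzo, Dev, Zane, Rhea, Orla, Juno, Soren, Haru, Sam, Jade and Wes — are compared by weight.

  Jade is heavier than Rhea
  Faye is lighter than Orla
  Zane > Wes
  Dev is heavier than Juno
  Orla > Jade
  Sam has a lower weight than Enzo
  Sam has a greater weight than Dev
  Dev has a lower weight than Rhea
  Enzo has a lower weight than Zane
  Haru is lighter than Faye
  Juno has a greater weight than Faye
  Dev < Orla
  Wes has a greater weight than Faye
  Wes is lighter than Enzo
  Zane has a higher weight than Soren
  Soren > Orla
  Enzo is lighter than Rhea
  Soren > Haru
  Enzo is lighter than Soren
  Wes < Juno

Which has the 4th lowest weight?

Piecing the relations together gives one ordering: Haru < Faye < Wes < Juno < Dev < Sam < Enzo < Rhea < Jade < Orla < Soren < Zane.
The 4th smallest is Juno.

Juno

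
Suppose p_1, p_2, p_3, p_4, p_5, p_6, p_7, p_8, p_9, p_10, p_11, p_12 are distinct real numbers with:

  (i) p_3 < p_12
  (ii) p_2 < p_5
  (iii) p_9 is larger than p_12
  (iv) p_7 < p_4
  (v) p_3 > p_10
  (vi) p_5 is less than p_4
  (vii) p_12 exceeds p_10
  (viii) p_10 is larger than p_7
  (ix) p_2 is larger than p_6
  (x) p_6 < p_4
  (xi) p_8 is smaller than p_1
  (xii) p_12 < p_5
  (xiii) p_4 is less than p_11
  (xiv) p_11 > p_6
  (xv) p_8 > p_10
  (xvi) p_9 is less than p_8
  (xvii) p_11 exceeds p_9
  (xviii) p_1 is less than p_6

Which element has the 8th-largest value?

The consecutive relations fix a unique order: p_7 < p_10 < p_3 < p_12 < p_9 < p_8 < p_1 < p_6 < p_2 < p_5 < p_4 < p_11.
The 8th largest is p_9.

p_9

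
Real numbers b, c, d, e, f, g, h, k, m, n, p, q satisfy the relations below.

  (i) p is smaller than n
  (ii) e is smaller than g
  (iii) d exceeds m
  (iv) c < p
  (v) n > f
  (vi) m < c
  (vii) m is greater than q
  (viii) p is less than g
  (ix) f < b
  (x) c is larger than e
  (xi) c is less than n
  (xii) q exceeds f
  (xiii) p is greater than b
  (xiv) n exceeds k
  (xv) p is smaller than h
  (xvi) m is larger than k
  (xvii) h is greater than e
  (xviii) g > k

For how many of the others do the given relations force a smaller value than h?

8

From h the given relations immediately reach e, p.
From those, b, c — 4 in total.
From those, f, m — 6 in total.
From those, k, q — 8 in total.
No other element is forced below h by the given relations, so the count is 8.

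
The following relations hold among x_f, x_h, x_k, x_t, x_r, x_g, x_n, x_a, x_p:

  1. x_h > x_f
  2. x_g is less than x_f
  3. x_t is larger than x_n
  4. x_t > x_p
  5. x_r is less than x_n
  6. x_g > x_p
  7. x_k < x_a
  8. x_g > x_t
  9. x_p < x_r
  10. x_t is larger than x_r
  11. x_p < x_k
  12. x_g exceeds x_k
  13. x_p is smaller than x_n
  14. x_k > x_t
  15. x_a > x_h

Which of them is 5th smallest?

x_k

The consecutive relations fix a unique order: x_p < x_r < x_n < x_t < x_k < x_g < x_f < x_h < x_a.
The 5th smallest is x_k.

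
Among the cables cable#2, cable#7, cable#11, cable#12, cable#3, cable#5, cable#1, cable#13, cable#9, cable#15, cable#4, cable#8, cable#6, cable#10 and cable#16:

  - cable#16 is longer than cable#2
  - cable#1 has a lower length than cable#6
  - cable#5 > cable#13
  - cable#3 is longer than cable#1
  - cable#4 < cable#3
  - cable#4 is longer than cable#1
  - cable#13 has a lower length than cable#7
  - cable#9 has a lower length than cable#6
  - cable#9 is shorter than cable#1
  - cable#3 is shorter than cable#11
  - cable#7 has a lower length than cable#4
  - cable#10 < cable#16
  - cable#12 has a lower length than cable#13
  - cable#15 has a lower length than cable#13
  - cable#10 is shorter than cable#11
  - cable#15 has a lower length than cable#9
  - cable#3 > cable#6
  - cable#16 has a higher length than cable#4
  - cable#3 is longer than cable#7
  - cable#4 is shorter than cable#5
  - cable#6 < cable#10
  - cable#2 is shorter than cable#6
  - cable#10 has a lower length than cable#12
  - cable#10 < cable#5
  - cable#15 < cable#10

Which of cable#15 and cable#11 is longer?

cable#11

cable#15 < cable#9 and cable#9 < cable#1 give cable#15 < cable#1.
With cable#1 < cable#6: cable#15 < cable#9 < cable#1 < cable#6.
Then cable#6 < cable#10 extends the chain to cable#10.
With cable#10 < cable#12: cable#15 < cable#9 < cable#1 < cable#6 < cable#10 < cable#12.
Then cable#12 < cable#13 extends the chain to cable#13.
With cable#13 < cable#7: cable#15 < cable#9 < cable#1 < cable#6 < cable#10 < cable#12 < cable#13 < cable#7.
Then cable#7 < cable#4 extends the chain to cable#4.
Then cable#4 < cable#3 extends the chain to cable#3.
Then cable#3 < cable#11 extends the chain to cable#11.
So cable#15 < cable#11; cable#11 is the longer of the two.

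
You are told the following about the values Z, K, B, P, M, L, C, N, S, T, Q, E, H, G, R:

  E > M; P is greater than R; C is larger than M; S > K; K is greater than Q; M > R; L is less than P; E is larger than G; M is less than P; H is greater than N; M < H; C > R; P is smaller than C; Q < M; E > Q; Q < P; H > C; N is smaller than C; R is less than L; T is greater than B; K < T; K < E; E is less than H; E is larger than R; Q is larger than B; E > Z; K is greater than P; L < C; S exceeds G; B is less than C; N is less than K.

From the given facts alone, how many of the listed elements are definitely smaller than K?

The elements the relations force below K are R, B, N, Q, L, M, P — no chain reaches any other.
That is 7.

7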